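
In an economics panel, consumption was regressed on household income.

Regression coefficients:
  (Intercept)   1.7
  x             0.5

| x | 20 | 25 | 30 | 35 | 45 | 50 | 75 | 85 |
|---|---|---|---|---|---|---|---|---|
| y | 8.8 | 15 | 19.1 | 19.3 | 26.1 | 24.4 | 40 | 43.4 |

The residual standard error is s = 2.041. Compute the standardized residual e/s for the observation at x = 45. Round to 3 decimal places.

ŷ = 1.7 + 0.5·45 = 24.2
e = 26.1 − 24.2 = 1.9
e/s = 1.9 / 2.041 = 0.931

0.931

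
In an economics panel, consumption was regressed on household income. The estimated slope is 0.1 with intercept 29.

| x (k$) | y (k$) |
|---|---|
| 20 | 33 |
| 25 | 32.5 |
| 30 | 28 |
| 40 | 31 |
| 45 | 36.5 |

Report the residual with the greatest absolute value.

x=20: ŷ = 29 + 0.1·20 = 31; e = 33 − 31 = 2
x=25: ŷ = 29 + 0.1·25 = 31.5; e = 32.5 − 31.5 = 1
x=30: ŷ = 29 + 0.1·30 = 32; e = 28 − 32 = -4
x=40: ŷ = 29 + 0.1·40 = 33; e = 31 − 33 = -2
x=45: ŷ = 29 + 0.1·45 = 33.5; e = 36.5 − 33.5 = 3
Largest |e| is 4 at x = 30, residual -4.

e = -4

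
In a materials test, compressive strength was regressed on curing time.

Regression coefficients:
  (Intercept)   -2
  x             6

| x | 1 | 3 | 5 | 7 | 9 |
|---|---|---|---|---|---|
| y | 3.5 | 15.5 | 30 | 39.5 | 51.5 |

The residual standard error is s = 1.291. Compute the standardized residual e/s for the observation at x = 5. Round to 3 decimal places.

ŷ = -2 + 6·5 = 28
e = 30 − 28 = 2
e/s = 2 / 1.291 = 1.549

1.549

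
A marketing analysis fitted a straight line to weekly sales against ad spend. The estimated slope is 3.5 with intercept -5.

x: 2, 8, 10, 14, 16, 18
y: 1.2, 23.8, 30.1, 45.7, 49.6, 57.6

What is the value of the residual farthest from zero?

x=2: ŷ = -5 + 3.5·2 = 2; e = 1.2 − 2 = -0.8
x=8: ŷ = -5 + 3.5·8 = 23; e = 23.8 − 23 = 0.8
x=10: ŷ = -5 + 3.5·10 = 30; e = 30.1 − 30 = 0.1
x=14: ŷ = -5 + 3.5·14 = 44; e = 45.7 − 44 = 1.7
x=16: ŷ = -5 + 3.5·16 = 51; e = 49.6 − 51 = -1.4
x=18: ŷ = -5 + 3.5·18 = 58; e = 57.6 − 58 = -0.4
Largest |e| is 1.7 at x = 14, residual 1.7.

e = 1.7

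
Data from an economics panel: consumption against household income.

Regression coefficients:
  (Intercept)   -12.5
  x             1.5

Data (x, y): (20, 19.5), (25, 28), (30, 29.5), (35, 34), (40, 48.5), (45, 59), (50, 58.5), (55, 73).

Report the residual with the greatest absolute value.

x=20: ŷ = -12.5 + 1.5·20 = 17.5; r = 19.5 − 17.5 = 2
x=25: ŷ = -12.5 + 1.5·25 = 25; r = 28 − 25 = 3
x=30: ŷ = -12.5 + 1.5·30 = 32.5; r = 29.5 − 32.5 = -3
x=35: ŷ = -12.5 + 1.5·35 = 40; r = 34 − 40 = -6
x=40: ŷ = -12.5 + 1.5·40 = 47.5; r = 48.5 − 47.5 = 1
x=45: ŷ = -12.5 + 1.5·45 = 55; r = 59 − 55 = 4
x=50: ŷ = -12.5 + 1.5·50 = 62.5; r = 58.5 − 62.5 = -4
x=55: ŷ = -12.5 + 1.5·55 = 70; r = 73 − 70 = 3
Largest |r| is 6 at x = 35, residual -6.

r = -6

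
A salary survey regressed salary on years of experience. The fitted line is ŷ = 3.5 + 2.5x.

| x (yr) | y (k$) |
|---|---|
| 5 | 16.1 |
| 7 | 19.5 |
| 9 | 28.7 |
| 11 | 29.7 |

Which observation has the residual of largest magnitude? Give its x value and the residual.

x=5: ŷ = 3.5 + 2.5·5 = 16; e = 16.1 − 16 = 0.1
x=7: ŷ = 3.5 + 2.5·7 = 21; e = 19.5 − 21 = -1.5
x=9: ŷ = 3.5 + 2.5·9 = 26; e = 28.7 − 26 = 2.7
x=11: ŷ = 3.5 + 2.5·11 = 31; e = 29.7 − 31 = -1.3
Largest |e| is 2.7 at x = 9, residual 2.7.

x = 9, e = 2.7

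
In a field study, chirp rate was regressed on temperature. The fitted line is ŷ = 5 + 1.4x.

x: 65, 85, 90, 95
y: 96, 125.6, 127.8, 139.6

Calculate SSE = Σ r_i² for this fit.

x=65: ŷ = 5 + 1.4·65 = 96; r = 96 − 96 = 0
x=85: ŷ = 5 + 1.4·85 = 124; r = 125.6 − 124 = 1.6
x=90: ŷ = 5 + 1.4·90 = 131; r = 127.8 − 131 = -3.2
x=95: ŷ = 5 + 1.4·95 = 138; r = 139.6 − 138 = 1.6
SSE = 0 + 2.56 + 10.24 + 2.56 = 15.36

SSE = 15.36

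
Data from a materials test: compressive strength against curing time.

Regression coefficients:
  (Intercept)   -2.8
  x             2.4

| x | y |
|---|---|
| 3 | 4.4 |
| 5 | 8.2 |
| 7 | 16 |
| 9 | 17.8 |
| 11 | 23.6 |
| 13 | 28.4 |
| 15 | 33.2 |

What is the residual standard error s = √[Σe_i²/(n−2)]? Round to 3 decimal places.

x=3: ŷ = -2.8 + 2.4·3 = 4.4; e = 4.4 − 4.4 = 0
x=5: ŷ = -2.8 + 2.4·5 = 9.2; e = 8.2 − 9.2 = -1
x=7: ŷ = -2.8 + 2.4·7 = 14; e = 16 − 14 = 2
x=9: ŷ = -2.8 + 2.4·9 = 18.8; e = 17.8 − 18.8 = -1
x=11: ŷ = -2.8 + 2.4·11 = 23.6; e = 23.6 − 23.6 = 0
x=13: ŷ = -2.8 + 2.4·13 = 28.4; e = 28.4 − 28.4 = 0
x=15: ŷ = -2.8 + 2.4·15 = 33.2; e = 33.2 − 33.2 = 0
SSE = 0 + 1 + 4 + 1 + 0 + 0 + 0 = 6
s = √(6/5) = √1.2 ≈ 1.095

s = 1.095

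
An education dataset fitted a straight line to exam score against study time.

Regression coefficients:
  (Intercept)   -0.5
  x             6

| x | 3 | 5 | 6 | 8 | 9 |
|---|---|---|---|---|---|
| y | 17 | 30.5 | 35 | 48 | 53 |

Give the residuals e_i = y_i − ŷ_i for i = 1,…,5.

x=3: ŷ = -0.5 + 6·3 = 17.5; e = 17 − 17.5 = -0.5
x=5: ŷ = -0.5 + 6·5 = 29.5; e = 30.5 − 29.5 = 1
x=6: ŷ = -0.5 + 6·6 = 35.5; e = 35 − 35.5 = -0.5
x=8: ŷ = -0.5 + 6·8 = 47.5; e = 48 − 47.5 = 0.5
x=9: ŷ = -0.5 + 6·9 = 53.5; e = 53 − 53.5 = -0.5

-0.5, 1, -0.5, 0.5, -0.5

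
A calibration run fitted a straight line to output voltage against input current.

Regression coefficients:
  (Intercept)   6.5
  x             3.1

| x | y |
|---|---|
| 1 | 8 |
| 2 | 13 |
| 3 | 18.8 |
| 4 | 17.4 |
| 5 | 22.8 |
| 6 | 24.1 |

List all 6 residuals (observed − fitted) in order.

-1.6, 0.3, 3, -1.5, 0.8, -1

x=1: ŷ = 6.5 + 3.1·1 = 9.6; e = 8 − 9.6 = -1.6
x=2: ŷ = 6.5 + 3.1·2 = 12.7; e = 13 − 12.7 = 0.3
x=3: ŷ = 6.5 + 3.1·3 = 15.8; e = 18.8 − 15.8 = 3
x=4: ŷ = 6.5 + 3.1·4 = 18.9; e = 17.4 − 18.9 = -1.5
x=5: ŷ = 6.5 + 3.1·5 = 22; e = 22.8 − 22 = 0.8
x=6: ŷ = 6.5 + 3.1·6 = 25.1; e = 24.1 − 25.1 = -1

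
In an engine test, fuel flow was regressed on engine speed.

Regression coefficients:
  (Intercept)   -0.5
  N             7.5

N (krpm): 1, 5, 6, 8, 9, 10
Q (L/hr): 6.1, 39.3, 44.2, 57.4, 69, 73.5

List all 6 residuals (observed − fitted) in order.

N=1: ŷ = -0.5 + 7.5·1 = 7; r = 6.1 − 7 = -0.9
N=5: ŷ = -0.5 + 7.5·5 = 37; r = 39.3 − 37 = 2.3
N=6: ŷ = -0.5 + 7.5·6 = 44.5; r = 44.2 − 44.5 = -0.3
N=8: ŷ = -0.5 + 7.5·8 = 59.5; r = 57.4 − 59.5 = -2.1
N=9: ŷ = -0.5 + 7.5·9 = 67; r = 69 − 67 = 2
N=10: ŷ = -0.5 + 7.5·10 = 74.5; r = 73.5 − 74.5 = -1

-0.9, 2.3, -0.3, -2.1, 2, -1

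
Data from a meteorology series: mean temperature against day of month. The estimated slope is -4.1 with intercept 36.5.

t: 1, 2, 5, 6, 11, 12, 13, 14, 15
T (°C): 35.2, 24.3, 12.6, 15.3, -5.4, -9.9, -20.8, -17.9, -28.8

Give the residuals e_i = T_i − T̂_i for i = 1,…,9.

2.8, -4, -3.4, 3.4, 3.2, 2.8, -4, 3, -3.8

t=1: T̂ = 36.5 − 4.1·1 = 32.4; e = 35.2 − 32.4 = 2.8
t=2: T̂ = 36.5 − 4.1·2 = 28.3; e = 24.3 − 28.3 = -4
t=5: T̂ = 36.5 − 4.1·5 = 16; e = 12.6 − 16 = -3.4
t=6: T̂ = 36.5 − 4.1·6 = 11.9; e = 15.3 − 11.9 = 3.4
t=11: T̂ = 36.5 − 4.1·11 = -8.6; e = -5.4 − (-8.6) = 3.2
t=12: T̂ = 36.5 − 4.1·12 = -12.7; e = -9.9 − (-12.7) = 2.8
t=13: T̂ = 36.5 − 4.1·13 = -16.8; e = -20.8 − (-16.8) = -4
t=14: T̂ = 36.5 − 4.1·14 = -20.9; e = -17.9 − (-20.9) = 3
t=15: T̂ = 36.5 − 4.1·15 = -25; e = -28.8 − (-25) = -3.8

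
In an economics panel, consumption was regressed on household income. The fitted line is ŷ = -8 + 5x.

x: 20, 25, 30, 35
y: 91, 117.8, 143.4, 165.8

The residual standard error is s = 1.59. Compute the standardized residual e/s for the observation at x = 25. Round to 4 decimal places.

0.5031

ŷ = -8 + 5·25 = 117
e = 117.8 − 117 = 0.8
e/s = 0.8 / 1.59 = 0.5031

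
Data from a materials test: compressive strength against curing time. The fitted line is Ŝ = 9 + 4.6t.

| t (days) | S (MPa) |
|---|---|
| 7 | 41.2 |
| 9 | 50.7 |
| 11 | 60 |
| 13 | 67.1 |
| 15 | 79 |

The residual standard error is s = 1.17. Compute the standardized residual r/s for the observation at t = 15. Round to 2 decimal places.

Ŝ = 9 + 4.6·15 = 78
r = 79 − 78 = 1
r/s = 1 / 1.17 = 0.85

0.85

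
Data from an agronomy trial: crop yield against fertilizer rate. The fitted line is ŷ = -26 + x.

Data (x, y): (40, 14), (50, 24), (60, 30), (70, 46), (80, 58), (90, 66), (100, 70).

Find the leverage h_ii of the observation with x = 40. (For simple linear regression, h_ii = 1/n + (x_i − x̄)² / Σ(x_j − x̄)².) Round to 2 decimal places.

x̄ = (40 + 50 + 60 + 70 + 80 + 90 + 100)/7 = 70
Σ(x − x̄)² = 900 + 400 + 100 + 0 + 100 + 400 + 900 = 2800
h = 1/7 + (-30)²/2800 = 0.142857 + 0.321429 = 0.46

h = 0.46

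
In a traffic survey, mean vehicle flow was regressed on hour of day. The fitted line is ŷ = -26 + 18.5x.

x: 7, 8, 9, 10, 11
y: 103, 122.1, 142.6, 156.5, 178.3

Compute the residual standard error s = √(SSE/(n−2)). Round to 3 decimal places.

s = 1.963

x=7: ŷ = -26 + 18.5·7 = 103.5; r = 103 − 103.5 = -0.5
x=8: ŷ = -26 + 18.5·8 = 122; r = 122.1 − 122 = 0.1
x=9: ŷ = -26 + 18.5·9 = 140.5; r = 142.6 − 140.5 = 2.1
x=10: ŷ = -26 + 18.5·10 = 159; r = 156.5 − 159 = -2.5
x=11: ŷ = -26 + 18.5·11 = 177.5; r = 178.3 − 177.5 = 0.8
SSE = 0.25 + 0.01 + 4.41 + 6.25 + 0.64 = 11.56
s = √(11.56/3) = √3.85333 ≈ 1.963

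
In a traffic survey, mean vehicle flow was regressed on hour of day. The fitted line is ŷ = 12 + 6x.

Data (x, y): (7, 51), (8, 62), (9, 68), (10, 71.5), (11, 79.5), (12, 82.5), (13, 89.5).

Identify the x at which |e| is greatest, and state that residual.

x = 7, e = -3

x=7: ŷ = 12 + 6·7 = 54; e = 51 − 54 = -3
x=8: ŷ = 12 + 6·8 = 60; e = 62 − 60 = 2
x=9: ŷ = 12 + 6·9 = 66; e = 68 − 66 = 2
x=10: ŷ = 12 + 6·10 = 72; e = 71.5 − 72 = -0.5
x=11: ŷ = 12 + 6·11 = 78; e = 79.5 − 78 = 1.5
x=12: ŷ = 12 + 6·12 = 84; e = 82.5 − 84 = -1.5
x=13: ŷ = 12 + 6·13 = 90; e = 89.5 − 90 = -0.5
Largest |e| is 3 at x = 7, residual -3.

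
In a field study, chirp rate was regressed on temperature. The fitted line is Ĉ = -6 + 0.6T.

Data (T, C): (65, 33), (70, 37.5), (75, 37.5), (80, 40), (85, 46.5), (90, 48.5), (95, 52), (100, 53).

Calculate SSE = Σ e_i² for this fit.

SSE = 13

T=65: Ĉ = -6 + 0.6·65 = 33; e = 33 − 33 = 0
T=70: Ĉ = -6 + 0.6·70 = 36; e = 37.5 − 36 = 1.5
T=75: Ĉ = -6 + 0.6·75 = 39; e = 37.5 − 39 = -1.5
T=80: Ĉ = -6 + 0.6·80 = 42; e = 40 − 42 = -2
T=85: Ĉ = -6 + 0.6·85 = 45; e = 46.5 − 45 = 1.5
T=90: Ĉ = -6 + 0.6·90 = 48; e = 48.5 − 48 = 0.5
T=95: Ĉ = -6 + 0.6·95 = 51; e = 52 − 51 = 1
T=100: Ĉ = -6 + 0.6·100 = 54; e = 53 − 54 = -1
SSE = 0 + 2.25 + 2.25 + 4 + 2.25 + 0.25 + 1 + 1 = 13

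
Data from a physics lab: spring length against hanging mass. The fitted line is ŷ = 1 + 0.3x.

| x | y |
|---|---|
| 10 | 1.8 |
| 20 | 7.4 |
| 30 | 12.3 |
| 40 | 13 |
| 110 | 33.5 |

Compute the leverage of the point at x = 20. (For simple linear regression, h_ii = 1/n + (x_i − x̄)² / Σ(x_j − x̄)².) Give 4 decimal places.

h = 0.2771

x̄ = (10 + 20 + 30 + 40 + 110)/5 = 42
Σ(x − x̄)² = 1024 + 484 + 144 + 4 + 4624 = 6280
h = 1/5 + (-22)²/6280 = 0.2 + 0.0770701 = 0.2771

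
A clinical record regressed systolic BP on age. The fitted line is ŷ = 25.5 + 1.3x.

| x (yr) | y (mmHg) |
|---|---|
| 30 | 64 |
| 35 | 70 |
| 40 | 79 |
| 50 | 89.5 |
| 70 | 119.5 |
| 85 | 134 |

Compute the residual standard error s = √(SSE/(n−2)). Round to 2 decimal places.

s = 2.09

x=30: ŷ = 25.5 + 1.3·30 = 64.5; r = 64 − 64.5 = -0.5
x=35: ŷ = 25.5 + 1.3·35 = 71; r = 70 − 71 = -1
x=40: ŷ = 25.5 + 1.3·40 = 77.5; r = 79 − 77.5 = 1.5
x=50: ŷ = 25.5 + 1.3·50 = 90.5; r = 89.5 − 90.5 = -1
x=70: ŷ = 25.5 + 1.3·70 = 116.5; r = 119.5 − 116.5 = 3
x=85: ŷ = 25.5 + 1.3·85 = 136; r = 134 − 136 = -2
SSE = 0.25 + 1 + 2.25 + 1 + 9 + 4 = 17.5
s = √(17.5/4) = √4.375 ≈ 2.09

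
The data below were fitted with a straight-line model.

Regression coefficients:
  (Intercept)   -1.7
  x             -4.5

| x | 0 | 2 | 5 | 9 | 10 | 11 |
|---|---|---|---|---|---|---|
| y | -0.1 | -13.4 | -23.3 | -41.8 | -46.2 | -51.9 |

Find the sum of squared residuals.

SSE = 11.56

x=0: ŷ = -1.7 − 4.5·0 = -1.7; r = -0.1 − (-1.7) = 1.6
x=2: ŷ = -1.7 − 4.5·2 = -10.7; r = -13.4 − (-10.7) = -2.7
x=5: ŷ = -1.7 − 4.5·5 = -24.2; r = -23.3 − (-24.2) = 0.9
x=9: ŷ = -1.7 − 4.5·9 = -42.2; r = -41.8 − (-42.2) = 0.4
x=10: ŷ = -1.7 − 4.5·10 = -46.7; r = -46.2 − (-46.7) = 0.5
x=11: ŷ = -1.7 − 4.5·11 = -51.2; r = -51.9 − (-51.2) = -0.7
SSE = 2.56 + 7.29 + 0.81 + 0.16 + 0.25 + 0.49 = 11.56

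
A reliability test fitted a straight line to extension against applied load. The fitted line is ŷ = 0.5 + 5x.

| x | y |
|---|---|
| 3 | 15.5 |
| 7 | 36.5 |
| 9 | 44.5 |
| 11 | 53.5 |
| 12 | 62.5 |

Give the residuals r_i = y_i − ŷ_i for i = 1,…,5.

0, 1, -1, -2, 2

x=3: ŷ = 0.5 + 5·3 = 15.5; r = 15.5 − 15.5 = 0
x=7: ŷ = 0.5 + 5·7 = 35.5; r = 36.5 − 35.5 = 1
x=9: ŷ = 0.5 + 5·9 = 45.5; r = 44.5 − 45.5 = -1
x=11: ŷ = 0.5 + 5·11 = 55.5; r = 53.5 − 55.5 = -2
x=12: ŷ = 0.5 + 5·12 = 60.5; r = 62.5 − 60.5 = 2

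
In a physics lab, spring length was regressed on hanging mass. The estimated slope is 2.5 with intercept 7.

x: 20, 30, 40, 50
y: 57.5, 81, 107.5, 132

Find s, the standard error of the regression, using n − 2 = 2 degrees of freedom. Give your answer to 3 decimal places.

x=20: ŷ = 7 + 2.5·20 = 57; e = 57.5 − 57 = 0.5
x=30: ŷ = 7 + 2.5·30 = 82; e = 81 − 82 = -1
x=40: ŷ = 7 + 2.5·40 = 107; e = 107.5 − 107 = 0.5
x=50: ŷ = 7 + 2.5·50 = 132; e = 132 − 132 = 0
SSE = 0.25 + 1 + 0.25 + 0 = 1.5
s = √(1.5/2) = √0.75 ≈ 0.866

s = 0.866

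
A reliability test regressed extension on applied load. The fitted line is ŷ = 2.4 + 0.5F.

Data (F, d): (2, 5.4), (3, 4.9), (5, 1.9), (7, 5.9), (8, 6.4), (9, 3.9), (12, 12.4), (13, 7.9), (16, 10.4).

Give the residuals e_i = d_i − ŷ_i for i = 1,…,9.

F=2: ŷ = 2.4 + 0.5·2 = 3.4; e = 5.4 − 3.4 = 2
F=3: ŷ = 2.4 + 0.5·3 = 3.9; e = 4.9 − 3.9 = 1
F=5: ŷ = 2.4 + 0.5·5 = 4.9; e = 1.9 − 4.9 = -3
F=7: ŷ = 2.4 + 0.5·7 = 5.9; e = 5.9 − 5.9 = 0
F=8: ŷ = 2.4 + 0.5·8 = 6.4; e = 6.4 − 6.4 = 0
F=9: ŷ = 2.4 + 0.5·9 = 6.9; e = 3.9 − 6.9 = -3
F=12: ŷ = 2.4 + 0.5·12 = 8.4; e = 12.4 − 8.4 = 4
F=13: ŷ = 2.4 + 0.5·13 = 8.9; e = 7.9 − 8.9 = -1
F=16: ŷ = 2.4 + 0.5·16 = 10.4; e = 10.4 − 10.4 = 0

2, 1, -3, 0, 0, -3, 4, -1, 0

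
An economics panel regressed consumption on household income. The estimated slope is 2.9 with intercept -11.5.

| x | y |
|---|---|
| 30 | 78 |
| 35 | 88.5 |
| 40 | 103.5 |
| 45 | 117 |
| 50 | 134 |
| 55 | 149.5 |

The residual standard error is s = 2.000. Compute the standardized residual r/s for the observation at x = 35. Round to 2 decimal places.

-0.75

ŷ = -11.5 + 2.9·35 = 90
r = 88.5 − 90 = -1.5
r/s = -1.5 / 2.000 = -0.75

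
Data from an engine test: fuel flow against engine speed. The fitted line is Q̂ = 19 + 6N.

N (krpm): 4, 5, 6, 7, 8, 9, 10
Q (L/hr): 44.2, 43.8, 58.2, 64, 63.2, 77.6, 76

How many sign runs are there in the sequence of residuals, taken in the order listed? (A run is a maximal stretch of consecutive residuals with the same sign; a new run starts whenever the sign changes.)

N=4: Q̂ = 19 + 6·4 = 43; e = 44.2 − 43 = 1.2
N=5: Q̂ = 19 + 6·5 = 49; e = 43.8 − 49 = -5.2
N=6: Q̂ = 19 + 6·6 = 55; e = 58.2 − 55 = 3.2
N=7: Q̂ = 19 + 6·7 = 61; e = 64 − 61 = 3
N=8: Q̂ = 19 + 6·8 = 67; e = 63.2 − 67 = -3.8
N=9: Q̂ = 19 + 6·9 = 73; e = 77.6 − 73 = 4.6
N=10: Q̂ = 19 + 6·10 = 79; e = 76 − 79 = -3
Signs: + − + + − + −
Runs: +×1, −×1, +×2, −×1, +×1, −×1 → 6

6 runs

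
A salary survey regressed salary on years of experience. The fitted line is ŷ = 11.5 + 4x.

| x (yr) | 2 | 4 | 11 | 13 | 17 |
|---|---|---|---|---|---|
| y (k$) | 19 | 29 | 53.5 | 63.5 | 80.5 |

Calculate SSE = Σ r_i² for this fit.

x=2: ŷ = 11.5 + 4·2 = 19.5; r = 19 − 19.5 = -0.5
x=4: ŷ = 11.5 + 4·4 = 27.5; r = 29 − 27.5 = 1.5
x=11: ŷ = 11.5 + 4·11 = 55.5; r = 53.5 − 55.5 = -2
x=13: ŷ = 11.5 + 4·13 = 63.5; r = 63.5 − 63.5 = 0
x=17: ŷ = 11.5 + 4·17 = 79.5; r = 80.5 − 79.5 = 1
SSE = 0.25 + 2.25 + 4 + 0 + 1 = 7.5

SSE = 7.5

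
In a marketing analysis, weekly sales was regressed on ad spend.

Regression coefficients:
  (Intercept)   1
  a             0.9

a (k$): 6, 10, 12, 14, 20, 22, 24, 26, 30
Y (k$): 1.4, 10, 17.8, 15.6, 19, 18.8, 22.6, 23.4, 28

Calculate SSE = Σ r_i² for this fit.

SSE = 70

a=6: Ŷ = 1 + 0.9·6 = 6.4; r = 1.4 − 6.4 = -5
a=10: Ŷ = 1 + 0.9·10 = 10; r = 10 − 10 = 0
a=12: Ŷ = 1 + 0.9·12 = 11.8; r = 17.8 − 11.8 = 6
a=14: Ŷ = 1 + 0.9·14 = 13.6; r = 15.6 − 13.6 = 2
a=20: Ŷ = 1 + 0.9·20 = 19; r = 19 − 19 = 0
a=22: Ŷ = 1 + 0.9·22 = 20.8; r = 18.8 − 20.8 = -2
a=24: Ŷ = 1 + 0.9·24 = 22.6; r = 22.6 − 22.6 = 0
a=26: Ŷ = 1 + 0.9·26 = 24.4; r = 23.4 − 24.4 = -1
a=30: Ŷ = 1 + 0.9·30 = 28; r = 28 − 28 = 0
SSE = 25 + 0 + 36 + 4 + 0 + 4 + 0 + 1 + 0 = 70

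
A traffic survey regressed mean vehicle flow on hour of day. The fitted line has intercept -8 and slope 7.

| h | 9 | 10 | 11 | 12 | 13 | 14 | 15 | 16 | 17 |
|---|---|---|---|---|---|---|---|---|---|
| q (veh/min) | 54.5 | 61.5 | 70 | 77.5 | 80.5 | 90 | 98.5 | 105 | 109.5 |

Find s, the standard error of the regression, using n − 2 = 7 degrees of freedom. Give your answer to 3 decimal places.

h=9: q̂ = -8 + 7·9 = 55; r = 54.5 − 55 = -0.5
h=10: q̂ = -8 + 7·10 = 62; r = 61.5 − 62 = -0.5
h=11: q̂ = -8 + 7·11 = 69; r = 70 − 69 = 1
h=12: q̂ = -8 + 7·12 = 76; r = 77.5 − 76 = 1.5
h=13: q̂ = -8 + 7·13 = 83; r = 80.5 − 83 = -2.5
h=14: q̂ = -8 + 7·14 = 90; r = 90 − 90 = 0
h=15: q̂ = -8 + 7·15 = 97; r = 98.5 − 97 = 1.5
h=16: q̂ = -8 + 7·16 = 104; r = 105 − 104 = 1
h=17: q̂ = -8 + 7·17 = 111; r = 109.5 − 111 = -1.5
SSE = 0.25 + 0.25 + 1 + 2.25 + 6.25 + 0 + 2.25 + 1 + 2.25 = 15.5
s = √(15.5/7) = √2.21429 ≈ 1.488

s = 1.488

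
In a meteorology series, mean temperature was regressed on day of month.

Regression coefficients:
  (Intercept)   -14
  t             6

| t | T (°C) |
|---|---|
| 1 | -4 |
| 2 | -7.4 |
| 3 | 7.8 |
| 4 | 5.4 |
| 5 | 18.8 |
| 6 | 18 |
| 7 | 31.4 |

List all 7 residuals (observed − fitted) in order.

4, -5.4, 3.8, -4.6, 2.8, -4, 3.4

t=1: T̂ = -14 + 6·1 = -8; e = -4 − (-8) = 4
t=2: T̂ = -14 + 6·2 = -2; e = -7.4 − (-2) = -5.4
t=3: T̂ = -14 + 6·3 = 4; e = 7.8 − 4 = 3.8
t=4: T̂ = -14 + 6·4 = 10; e = 5.4 − 10 = -4.6
t=5: T̂ = -14 + 6·5 = 16; e = 18.8 − 16 = 2.8
t=6: T̂ = -14 + 6·6 = 22; e = 18 − 22 = -4
t=7: T̂ = -14 + 6·7 = 28; e = 31.4 − 28 = 3.4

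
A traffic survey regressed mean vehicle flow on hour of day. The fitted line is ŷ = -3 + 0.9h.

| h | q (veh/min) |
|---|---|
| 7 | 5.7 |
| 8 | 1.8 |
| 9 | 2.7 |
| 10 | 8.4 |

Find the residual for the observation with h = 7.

ŷ = -3 + 0.9·7 = 3.3
r = 5.7 − 3.3 = 2.4

r = 2.4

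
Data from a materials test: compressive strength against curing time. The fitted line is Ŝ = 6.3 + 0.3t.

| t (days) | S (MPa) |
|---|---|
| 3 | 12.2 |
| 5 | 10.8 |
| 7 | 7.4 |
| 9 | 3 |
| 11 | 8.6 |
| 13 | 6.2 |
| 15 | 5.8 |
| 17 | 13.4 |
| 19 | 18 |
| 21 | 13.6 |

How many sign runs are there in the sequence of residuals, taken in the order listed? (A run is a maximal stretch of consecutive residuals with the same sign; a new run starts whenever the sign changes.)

3 runs

t=3: Ŝ = 6.3 + 0.3·3 = 7.2; e = 12.2 − 7.2 = 5
t=5: Ŝ = 6.3 + 0.3·5 = 7.8; e = 10.8 − 7.8 = 3
t=7: Ŝ = 6.3 + 0.3·7 = 8.4; e = 7.4 − 8.4 = -1
t=9: Ŝ = 6.3 + 0.3·9 = 9; e = 3 − 9 = -6
t=11: Ŝ = 6.3 + 0.3·11 = 9.6; e = 8.6 − 9.6 = -1
t=13: Ŝ = 6.3 + 0.3·13 = 10.2; e = 6.2 − 10.2 = -4
t=15: Ŝ = 6.3 + 0.3·15 = 10.8; e = 5.8 − 10.8 = -5
t=17: Ŝ = 6.3 + 0.3·17 = 11.4; e = 13.4 − 11.4 = 2
t=19: Ŝ = 6.3 + 0.3·19 = 12; e = 18 − 12 = 6
t=21: Ŝ = 6.3 + 0.3·21 = 12.6; e = 13.6 − 12.6 = 1
Signs: + + − − − − − + + +
Runs: +×2, −×5, +×3 → 3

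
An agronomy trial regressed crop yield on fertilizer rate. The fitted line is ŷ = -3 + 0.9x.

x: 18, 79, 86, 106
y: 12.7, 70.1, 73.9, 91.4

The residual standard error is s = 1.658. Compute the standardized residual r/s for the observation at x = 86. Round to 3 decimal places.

ŷ = -3 + 0.9·86 = 74.4
r = 73.9 − 74.4 = -0.5
r/s = -0.5 / 1.658 = -0.302

-0.302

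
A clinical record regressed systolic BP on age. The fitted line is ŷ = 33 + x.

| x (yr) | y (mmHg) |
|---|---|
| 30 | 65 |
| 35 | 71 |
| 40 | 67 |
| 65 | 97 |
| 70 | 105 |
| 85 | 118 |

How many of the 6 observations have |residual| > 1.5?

x=30: ŷ = 33 + 30 = 63; e = 65 − 63 = 2
x=35: ŷ = 33 + 35 = 68; e = 71 − 68 = 3
x=40: ŷ = 33 + 40 = 73; e = 67 − 73 = -6
x=65: ŷ = 33 + 65 = 98; e = 97 − 98 = -1
x=70: ŷ = 33 + 70 = 103; e = 105 − 103 = 2
x=85: ŷ = 33 + 85 = 118; e = 118 − 118 = 0
|e| > 1.5: x=30 (|e|=2), x=35 (|e|=3), x=40 (|e|=6), x=70 (|e|=2) → 4

4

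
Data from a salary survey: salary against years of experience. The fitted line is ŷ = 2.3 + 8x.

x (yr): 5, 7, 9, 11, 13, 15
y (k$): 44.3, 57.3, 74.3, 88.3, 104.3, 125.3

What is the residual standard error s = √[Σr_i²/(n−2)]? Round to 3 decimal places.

s = 2.345

x=5: ŷ = 2.3 + 8·5 = 42.3; r = 44.3 − 42.3 = 2
x=7: ŷ = 2.3 + 8·7 = 58.3; r = 57.3 − 58.3 = -1
x=9: ŷ = 2.3 + 8·9 = 74.3; r = 74.3 − 74.3 = 0
x=11: ŷ = 2.3 + 8·11 = 90.3; r = 88.3 − 90.3 = -2
x=13: ŷ = 2.3 + 8·13 = 106.3; r = 104.3 − 106.3 = -2
x=15: ŷ = 2.3 + 8·15 = 122.3; r = 125.3 − 122.3 = 3
SSE = 4 + 1 + 0 + 4 + 4 + 9 = 22
s = √(22/4) = √5.5 ≈ 2.345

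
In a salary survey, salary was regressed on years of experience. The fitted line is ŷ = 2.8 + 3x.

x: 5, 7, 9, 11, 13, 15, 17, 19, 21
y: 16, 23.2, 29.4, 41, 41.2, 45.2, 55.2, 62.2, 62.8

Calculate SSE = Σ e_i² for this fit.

SSE = 54.64

x=5: ŷ = 2.8 + 3·5 = 17.8; e = 16 − 17.8 = -1.8
x=7: ŷ = 2.8 + 3·7 = 23.8; e = 23.2 − 23.8 = -0.6
x=9: ŷ = 2.8 + 3·9 = 29.8; e = 29.4 − 29.8 = -0.4
x=11: ŷ = 2.8 + 3·11 = 35.8; e = 41 − 35.8 = 5.2
x=13: ŷ = 2.8 + 3·13 = 41.8; e = 41.2 − 41.8 = -0.6
x=15: ŷ = 2.8 + 3·15 = 47.8; e = 45.2 − 47.8 = -2.6
x=17: ŷ = 2.8 + 3·17 = 53.8; e = 55.2 − 53.8 = 1.4
x=19: ŷ = 2.8 + 3·19 = 59.8; e = 62.2 − 59.8 = 2.4
x=21: ŷ = 2.8 + 3·21 = 65.8; e = 62.8 − 65.8 = -3
SSE = 3.24 + 0.36 + 0.16 + 27.04 + 0.36 + 6.76 + 1.96 + 5.76 + 9 = 54.64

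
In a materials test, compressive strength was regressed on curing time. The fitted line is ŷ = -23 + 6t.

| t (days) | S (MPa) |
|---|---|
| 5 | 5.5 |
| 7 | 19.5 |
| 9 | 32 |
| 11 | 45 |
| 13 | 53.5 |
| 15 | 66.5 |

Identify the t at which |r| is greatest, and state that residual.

t = 11, r = 2

t=5: ŷ = -23 + 6·5 = 7; r = 5.5 − 7 = -1.5
t=7: ŷ = -23 + 6·7 = 19; r = 19.5 − 19 = 0.5
t=9: ŷ = -23 + 6·9 = 31; r = 32 − 31 = 1
t=11: ŷ = -23 + 6·11 = 43; r = 45 − 43 = 2
t=13: ŷ = -23 + 6·13 = 55; r = 53.5 − 55 = -1.5
t=15: ŷ = -23 + 6·15 = 67; r = 66.5 − 67 = -0.5
Largest |r| is 2 at t = 11, residual 2.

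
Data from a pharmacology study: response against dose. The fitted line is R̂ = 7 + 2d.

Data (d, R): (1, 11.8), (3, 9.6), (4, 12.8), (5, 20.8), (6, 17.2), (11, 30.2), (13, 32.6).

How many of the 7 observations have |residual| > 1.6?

5

d=1: R̂ = 7 + 2·1 = 9; e = 11.8 − 9 = 2.8
d=3: R̂ = 7 + 2·3 = 13; e = 9.6 − 13 = -3.4
d=4: R̂ = 7 + 2·4 = 15; e = 12.8 − 15 = -2.2
d=5: R̂ = 7 + 2·5 = 17; e = 20.8 − 17 = 3.8
d=6: R̂ = 7 + 2·6 = 19; e = 17.2 − 19 = -1.8
d=11: R̂ = 7 + 2·11 = 29; e = 30.2 − 29 = 1.2
d=13: R̂ = 7 + 2·13 = 33; e = 32.6 − 33 = -0.4
|e| > 1.6: d=1 (|e|=2.8), d=3 (|e|=3.4), d=4 (|e|=2.2), d=5 (|e|=3.8), d=6 (|e|=1.8) → 5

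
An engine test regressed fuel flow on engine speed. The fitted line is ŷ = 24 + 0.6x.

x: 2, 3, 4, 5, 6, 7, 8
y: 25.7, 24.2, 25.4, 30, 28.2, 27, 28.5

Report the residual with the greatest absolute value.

e = 3

x=2: ŷ = 24 + 0.6·2 = 25.2; e = 25.7 − 25.2 = 0.5
x=3: ŷ = 24 + 0.6·3 = 25.8; e = 24.2 − 25.8 = -1.6
x=4: ŷ = 24 + 0.6·4 = 26.4; e = 25.4 − 26.4 = -1
x=5: ŷ = 24 + 0.6·5 = 27; e = 30 − 27 = 3
x=6: ŷ = 24 + 0.6·6 = 27.6; e = 28.2 − 27.6 = 0.6
x=7: ŷ = 24 + 0.6·7 = 28.2; e = 27 − 28.2 = -1.2
x=8: ŷ = 24 + 0.6·8 = 28.8; e = 28.5 − 28.8 = -0.3
Largest |e| is 3 at x = 5, residual 3.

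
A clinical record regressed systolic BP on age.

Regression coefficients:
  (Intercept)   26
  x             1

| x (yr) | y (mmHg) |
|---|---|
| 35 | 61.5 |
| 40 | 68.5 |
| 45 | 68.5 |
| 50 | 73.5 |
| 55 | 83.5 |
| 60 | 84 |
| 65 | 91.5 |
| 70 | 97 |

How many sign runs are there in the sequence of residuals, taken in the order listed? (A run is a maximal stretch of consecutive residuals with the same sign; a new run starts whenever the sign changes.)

5 runs

x=35: ŷ = 26 + 35 = 61; e = 61.5 − 61 = 0.5
x=40: ŷ = 26 + 40 = 66; e = 68.5 − 66 = 2.5
x=45: ŷ = 26 + 45 = 71; e = 68.5 − 71 = -2.5
x=50: ŷ = 26 + 50 = 76; e = 73.5 − 76 = -2.5
x=55: ŷ = 26 + 55 = 81; e = 83.5 − 81 = 2.5
x=60: ŷ = 26 + 60 = 86; e = 84 − 86 = -2
x=65: ŷ = 26 + 65 = 91; e = 91.5 − 91 = 0.5
x=70: ŷ = 26 + 70 = 96; e = 97 − 96 = 1
Signs: + + − − + − + +
Runs: +×2, −×2, +×1, −×1, +×2 → 5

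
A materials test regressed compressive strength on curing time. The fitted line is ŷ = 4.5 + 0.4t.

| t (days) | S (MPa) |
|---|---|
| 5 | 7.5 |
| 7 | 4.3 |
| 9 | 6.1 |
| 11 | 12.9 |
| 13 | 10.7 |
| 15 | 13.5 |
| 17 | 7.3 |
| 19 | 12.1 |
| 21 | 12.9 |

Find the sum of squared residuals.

t=5: ŷ = 4.5 + 0.4·5 = 6.5; e = 7.5 − 6.5 = 1
t=7: ŷ = 4.5 + 0.4·7 = 7.3; e = 4.3 − 7.3 = -3
t=9: ŷ = 4.5 + 0.4·9 = 8.1; e = 6.1 − 8.1 = -2
t=11: ŷ = 4.5 + 0.4·11 = 8.9; e = 12.9 − 8.9 = 4
t=13: ŷ = 4.5 + 0.4·13 = 9.7; e = 10.7 − 9.7 = 1
t=15: ŷ = 4.5 + 0.4·15 = 10.5; e = 13.5 − 10.5 = 3
t=17: ŷ = 4.5 + 0.4·17 = 11.3; e = 7.3 − 11.3 = -4
t=19: ŷ = 4.5 + 0.4·19 = 12.1; e = 12.1 − 12.1 = 0
t=21: ŷ = 4.5 + 0.4·21 = 12.9; e = 12.9 − 12.9 = 0
SSE = 1 + 9 + 4 + 16 + 1 + 9 + 16 + 0 + 0 = 56

SSE = 56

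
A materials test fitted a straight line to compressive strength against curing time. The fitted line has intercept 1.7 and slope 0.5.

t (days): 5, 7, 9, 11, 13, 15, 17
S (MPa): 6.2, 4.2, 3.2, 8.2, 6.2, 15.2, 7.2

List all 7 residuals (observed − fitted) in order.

2, -1, -3, 1, -2, 6, -3

t=5: Ŝ = 1.7 + 0.5·5 = 4.2; r = 6.2 − 4.2 = 2
t=7: Ŝ = 1.7 + 0.5·7 = 5.2; r = 4.2 − 5.2 = -1
t=9: Ŝ = 1.7 + 0.5·9 = 6.2; r = 3.2 − 6.2 = -3
t=11: Ŝ = 1.7 + 0.5·11 = 7.2; r = 8.2 − 7.2 = 1
t=13: Ŝ = 1.7 + 0.5·13 = 8.2; r = 6.2 − 8.2 = -2
t=15: Ŝ = 1.7 + 0.5·15 = 9.2; r = 15.2 − 9.2 = 6
t=17: Ŝ = 1.7 + 0.5·17 = 10.2; r = 7.2 − 10.2 = -3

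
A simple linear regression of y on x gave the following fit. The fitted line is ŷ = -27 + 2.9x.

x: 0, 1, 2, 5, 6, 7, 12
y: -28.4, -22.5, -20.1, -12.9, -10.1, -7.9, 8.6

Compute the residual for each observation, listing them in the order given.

x=0: ŷ = -27 + 2.9·0 = -27; r = -28.4 − (-27) = -1.4
x=1: ŷ = -27 + 2.9·1 = -24.1; r = -22.5 − (-24.1) = 1.6
x=2: ŷ = -27 + 2.9·2 = -21.2; r = -20.1 − (-21.2) = 1.1
x=5: ŷ = -27 + 2.9·5 = -12.5; r = -12.9 − (-12.5) = -0.4
x=6: ŷ = -27 + 2.9·6 = -9.6; r = -10.1 − (-9.6) = -0.5
x=7: ŷ = -27 + 2.9·7 = -6.7; r = -7.9 − (-6.7) = -1.2
x=12: ŷ = -27 + 2.9·12 = 7.8; r = 8.6 − 7.8 = 0.8

-1.4, 1.6, 1.1, -0.4, -0.5, -1.2, 0.8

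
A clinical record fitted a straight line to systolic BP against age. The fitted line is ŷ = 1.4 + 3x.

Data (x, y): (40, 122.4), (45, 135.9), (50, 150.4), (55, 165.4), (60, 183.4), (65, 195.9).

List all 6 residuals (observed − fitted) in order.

1, -0.5, -1, -1, 2, -0.5

x=40: ŷ = 1.4 + 3·40 = 121.4; r = 122.4 − 121.4 = 1
x=45: ŷ = 1.4 + 3·45 = 136.4; r = 135.9 − 136.4 = -0.5
x=50: ŷ = 1.4 + 3·50 = 151.4; r = 150.4 − 151.4 = -1
x=55: ŷ = 1.4 + 3·55 = 166.4; r = 165.4 − 166.4 = -1
x=60: ŷ = 1.4 + 3·60 = 181.4; r = 183.4 − 181.4 = 2
x=65: ŷ = 1.4 + 3·65 = 196.4; r = 195.9 − 196.4 = -0.5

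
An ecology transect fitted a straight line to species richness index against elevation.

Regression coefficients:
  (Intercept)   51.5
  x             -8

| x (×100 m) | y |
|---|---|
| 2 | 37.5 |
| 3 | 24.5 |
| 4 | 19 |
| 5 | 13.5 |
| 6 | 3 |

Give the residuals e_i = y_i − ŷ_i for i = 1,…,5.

2, -3, -0.5, 2, -0.5

x=2: ŷ = 51.5 − 8·2 = 35.5; e = 37.5 − 35.5 = 2
x=3: ŷ = 51.5 − 8·3 = 27.5; e = 24.5 − 27.5 = -3
x=4: ŷ = 51.5 − 8·4 = 19.5; e = 19 − 19.5 = -0.5
x=5: ŷ = 51.5 − 8·5 = 11.5; e = 13.5 − 11.5 = 2
x=6: ŷ = 51.5 − 8·6 = 3.5; e = 3 − 3.5 = -0.5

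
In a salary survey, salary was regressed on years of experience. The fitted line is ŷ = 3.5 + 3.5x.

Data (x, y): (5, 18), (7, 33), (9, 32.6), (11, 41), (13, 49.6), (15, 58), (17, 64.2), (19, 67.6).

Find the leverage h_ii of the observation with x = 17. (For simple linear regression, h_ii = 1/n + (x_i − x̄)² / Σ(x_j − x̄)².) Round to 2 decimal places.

h = 0.27

x̄ = (5 + 7 + 9 + 11 + 13 + 15 + 17 + 19)/8 = 12
Σ(x − x̄)² = 49 + 25 + 9 + 1 + 1 + 9 + 25 + 49 = 168
h = 1/8 + (5)²/168 = 0.125 + 0.14881 = 0.27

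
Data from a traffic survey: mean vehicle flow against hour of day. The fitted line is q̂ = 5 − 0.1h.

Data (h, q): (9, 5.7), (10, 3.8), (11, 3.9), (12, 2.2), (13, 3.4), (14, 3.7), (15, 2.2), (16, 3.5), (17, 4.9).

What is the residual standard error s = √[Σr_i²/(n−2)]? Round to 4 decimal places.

s = 1.1662

h=9: q̂ = 5 − 0.1·9 = 4.1; r = 5.7 − 4.1 = 1.6
h=10: q̂ = 5 − 0.1·10 = 4; r = 3.8 − 4 = -0.2
h=11: q̂ = 5 − 0.1·11 = 3.9; r = 3.9 − 3.9 = 0
h=12: q̂ = 5 − 0.1·12 = 3.8; r = 2.2 − 3.8 = -1.6
h=13: q̂ = 5 − 0.1·13 = 3.7; r = 3.4 − 3.7 = -0.3
h=14: q̂ = 5 − 0.1·14 = 3.6; r = 3.7 − 3.6 = 0.1
h=15: q̂ = 5 − 0.1·15 = 3.5; r = 2.2 − 3.5 = -1.3
h=16: q̂ = 5 − 0.1·16 = 3.4; r = 3.5 − 3.4 = 0.1
h=17: q̂ = 5 − 0.1·17 = 3.3; r = 4.9 − 3.3 = 1.6
SSE = 2.56 + 0.04 + 0 + 2.56 + 0.09 + 0.01 + 1.69 + 0.01 + 2.56 = 9.52
s = √(9.52/7) = √1.36 ≈ 1.1662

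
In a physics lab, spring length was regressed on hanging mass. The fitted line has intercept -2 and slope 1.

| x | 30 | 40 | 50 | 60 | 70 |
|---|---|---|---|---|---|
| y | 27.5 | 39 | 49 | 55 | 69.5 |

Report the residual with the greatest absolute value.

r = -3

x=30: ŷ = -2 + 30 = 28; r = 27.5 − 28 = -0.5
x=40: ŷ = -2 + 40 = 38; r = 39 − 38 = 1
x=50: ŷ = -2 + 50 = 48; r = 49 − 48 = 1
x=60: ŷ = -2 + 60 = 58; r = 55 − 58 = -3
x=70: ŷ = -2 + 70 = 68; r = 69.5 − 68 = 1.5
Largest |r| is 3 at x = 60, residual -3.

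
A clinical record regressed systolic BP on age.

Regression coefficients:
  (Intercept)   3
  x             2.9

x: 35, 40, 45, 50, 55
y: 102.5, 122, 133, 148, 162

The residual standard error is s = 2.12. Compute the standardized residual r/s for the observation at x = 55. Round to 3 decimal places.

-0.236

ŷ = 3 + 2.9·55 = 162.5
r = 162 − 162.5 = -0.5
r/s = -0.5 / 2.12 = -0.236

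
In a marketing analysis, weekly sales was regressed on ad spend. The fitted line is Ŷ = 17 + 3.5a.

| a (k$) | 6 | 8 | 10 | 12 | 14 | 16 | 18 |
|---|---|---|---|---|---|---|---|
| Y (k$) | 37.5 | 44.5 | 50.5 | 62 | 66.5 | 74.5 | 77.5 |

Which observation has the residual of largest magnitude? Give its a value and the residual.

a=6: Ŷ = 17 + 3.5·6 = 38; e = 37.5 − 38 = -0.5
a=8: Ŷ = 17 + 3.5·8 = 45; e = 44.5 − 45 = -0.5
a=10: Ŷ = 17 + 3.5·10 = 52; e = 50.5 − 52 = -1.5
a=12: Ŷ = 17 + 3.5·12 = 59; e = 62 − 59 = 3
a=14: Ŷ = 17 + 3.5·14 = 66; e = 66.5 − 66 = 0.5
a=16: Ŷ = 17 + 3.5·16 = 73; e = 74.5 − 73 = 1.5
a=18: Ŷ = 17 + 3.5·18 = 80; e = 77.5 − 80 = -2.5
Largest |e| is 3 at a = 12, residual 3.

a = 12, e = 3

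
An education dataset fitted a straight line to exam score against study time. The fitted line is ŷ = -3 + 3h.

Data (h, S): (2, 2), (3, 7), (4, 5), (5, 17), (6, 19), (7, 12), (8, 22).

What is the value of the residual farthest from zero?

e = -6

h=2: ŷ = -3 + 3·2 = 3; e = 2 − 3 = -1
h=3: ŷ = -3 + 3·3 = 6; e = 7 − 6 = 1
h=4: ŷ = -3 + 3·4 = 9; e = 5 − 9 = -4
h=5: ŷ = -3 + 3·5 = 12; e = 17 − 12 = 5
h=6: ŷ = -3 + 3·6 = 15; e = 19 − 15 = 4
h=7: ŷ = -3 + 3·7 = 18; e = 12 − 18 = -6
h=8: ŷ = -3 + 3·8 = 21; e = 22 − 21 = 1
Largest |e| is 6 at h = 7, residual -6.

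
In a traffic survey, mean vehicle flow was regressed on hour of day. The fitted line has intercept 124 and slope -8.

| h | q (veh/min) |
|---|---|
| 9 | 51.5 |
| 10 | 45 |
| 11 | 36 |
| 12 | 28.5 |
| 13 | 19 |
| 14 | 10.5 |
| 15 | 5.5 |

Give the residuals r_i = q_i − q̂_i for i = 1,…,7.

-0.5, 1, 0, 0.5, -1, -1.5, 1.5

h=9: q̂ = 124 − 8·9 = 52; r = 51.5 − 52 = -0.5
h=10: q̂ = 124 − 8·10 = 44; r = 45 − 44 = 1
h=11: q̂ = 124 − 8·11 = 36; r = 36 − 36 = 0
h=12: q̂ = 124 − 8·12 = 28; r = 28.5 − 28 = 0.5
h=13: q̂ = 124 − 8·13 = 20; r = 19 − 20 = -1
h=14: q̂ = 124 − 8·14 = 12; r = 10.5 − 12 = -1.5
h=15: q̂ = 124 − 8·15 = 4; r = 5.5 − 4 = 1.5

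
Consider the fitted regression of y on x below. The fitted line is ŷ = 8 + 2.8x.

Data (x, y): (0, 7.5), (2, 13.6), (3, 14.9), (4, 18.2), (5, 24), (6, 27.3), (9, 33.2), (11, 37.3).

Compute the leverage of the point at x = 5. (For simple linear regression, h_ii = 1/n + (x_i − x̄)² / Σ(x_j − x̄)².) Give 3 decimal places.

x̄ = (0 + 2 + 3 + 4 + 5 + 6 + 9 + 11)/8 = 5
Σ(x − x̄)² = 25 + 9 + 4 + 1 + 0 + 1 + 16 + 36 = 92
h = 1/8 + (0)²/92 = 0.125 + 0 = 0.125

h = 0.125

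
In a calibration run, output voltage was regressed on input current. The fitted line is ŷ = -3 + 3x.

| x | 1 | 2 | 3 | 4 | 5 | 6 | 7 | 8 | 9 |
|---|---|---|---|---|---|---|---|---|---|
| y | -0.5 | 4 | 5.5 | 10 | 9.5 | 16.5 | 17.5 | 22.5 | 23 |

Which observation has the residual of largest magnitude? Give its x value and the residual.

x=1: ŷ = -3 + 3·1 = 0; e = -0.5 − 0 = -0.5
x=2: ŷ = -3 + 3·2 = 3; e = 4 − 3 = 1
x=3: ŷ = -3 + 3·3 = 6; e = 5.5 − 6 = -0.5
x=4: ŷ = -3 + 3·4 = 9; e = 10 − 9 = 1
x=5: ŷ = -3 + 3·5 = 12; e = 9.5 − 12 = -2.5
x=6: ŷ = -3 + 3·6 = 15; e = 16.5 − 15 = 1.5
x=7: ŷ = -3 + 3·7 = 18; e = 17.5 − 18 = -0.5
x=8: ŷ = -3 + 3·8 = 21; e = 22.5 − 21 = 1.5
x=9: ŷ = -3 + 3·9 = 24; e = 23 − 24 = -1
Largest |e| is 2.5 at x = 5, residual -2.5.

x = 5, e = -2.5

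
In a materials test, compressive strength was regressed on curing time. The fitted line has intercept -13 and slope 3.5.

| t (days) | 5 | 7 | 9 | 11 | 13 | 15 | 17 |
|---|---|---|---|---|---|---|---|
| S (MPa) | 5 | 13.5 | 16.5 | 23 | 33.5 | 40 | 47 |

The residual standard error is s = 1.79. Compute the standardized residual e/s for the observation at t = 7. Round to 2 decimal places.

Ŝ = -13 + 3.5·7 = 11.5
e = 13.5 − 11.5 = 2
e/s = 2 / 1.79 = 1.12

1.12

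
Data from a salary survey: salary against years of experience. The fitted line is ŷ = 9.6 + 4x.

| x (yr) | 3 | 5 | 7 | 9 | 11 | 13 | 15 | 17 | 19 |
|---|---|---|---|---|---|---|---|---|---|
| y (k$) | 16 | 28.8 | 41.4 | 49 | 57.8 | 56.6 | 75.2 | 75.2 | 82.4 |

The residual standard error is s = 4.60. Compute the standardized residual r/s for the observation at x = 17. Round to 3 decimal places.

ŷ = 9.6 + 4·17 = 77.6
r = 75.2 − 77.6 = -2.4
r/s = -2.4 / 4.60 = -0.522

-0.522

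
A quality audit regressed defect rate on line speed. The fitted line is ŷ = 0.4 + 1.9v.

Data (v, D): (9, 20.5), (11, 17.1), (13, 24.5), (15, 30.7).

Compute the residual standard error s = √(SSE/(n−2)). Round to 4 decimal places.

v=9: ŷ = 0.4 + 1.9·9 = 17.5; e = 20.5 − 17.5 = 3
v=11: ŷ = 0.4 + 1.9·11 = 21.3; e = 17.1 − 21.3 = -4.2
v=13: ŷ = 0.4 + 1.9·13 = 25.1; e = 24.5 − 25.1 = -0.6
v=15: ŷ = 0.4 + 1.9·15 = 28.9; e = 30.7 − 28.9 = 1.8
SSE = 9 + 17.64 + 0.36 + 3.24 = 30.24
s = √(30.24/2) = √15.12 ≈ 3.8884

s = 3.8884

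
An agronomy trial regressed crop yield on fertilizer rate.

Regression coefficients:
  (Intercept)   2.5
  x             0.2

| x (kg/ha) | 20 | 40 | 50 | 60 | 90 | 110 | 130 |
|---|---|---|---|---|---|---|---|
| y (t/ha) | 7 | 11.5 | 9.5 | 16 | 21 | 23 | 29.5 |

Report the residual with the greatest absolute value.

x=20: ŷ = 2.5 + 0.2·20 = 6.5; r = 7 − 6.5 = 0.5
x=40: ŷ = 2.5 + 0.2·40 = 10.5; r = 11.5 − 10.5 = 1
x=50: ŷ = 2.5 + 0.2·50 = 12.5; r = 9.5 − 12.5 = -3
x=60: ŷ = 2.5 + 0.2·60 = 14.5; r = 16 − 14.5 = 1.5
x=90: ŷ = 2.5 + 0.2·90 = 20.5; r = 21 − 20.5 = 0.5
x=110: ŷ = 2.5 + 0.2·110 = 24.5; r = 23 − 24.5 = -1.5
x=130: ŷ = 2.5 + 0.2·130 = 28.5; r = 29.5 − 28.5 = 1
Largest |r| is 3 at x = 50, residual -3.

r = -3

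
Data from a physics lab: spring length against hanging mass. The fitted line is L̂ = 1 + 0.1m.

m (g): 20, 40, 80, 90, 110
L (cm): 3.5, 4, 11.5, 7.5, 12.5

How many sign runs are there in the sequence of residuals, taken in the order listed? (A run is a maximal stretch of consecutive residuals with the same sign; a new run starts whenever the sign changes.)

m=20: L̂ = 1 + 0.1·20 = 3; r = 3.5 − 3 = 0.5
m=40: L̂ = 1 + 0.1·40 = 5; r = 4 − 5 = -1
m=80: L̂ = 1 + 0.1·80 = 9; r = 11.5 − 9 = 2.5
m=90: L̂ = 1 + 0.1·90 = 10; r = 7.5 − 10 = -2.5
m=110: L̂ = 1 + 0.1·110 = 12; r = 12.5 − 12 = 0.5
Signs: + − + − +
Runs: +×1, −×1, +×1, −×1, +×1 → 5

5 runs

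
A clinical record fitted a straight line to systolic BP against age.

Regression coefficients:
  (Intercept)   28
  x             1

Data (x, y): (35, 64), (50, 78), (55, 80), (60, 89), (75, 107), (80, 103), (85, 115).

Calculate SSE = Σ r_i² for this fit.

x=35: ŷ = 28 + 35 = 63; r = 64 − 63 = 1
x=50: ŷ = 28 + 50 = 78; r = 78 − 78 = 0
x=55: ŷ = 28 + 55 = 83; r = 80 − 83 = -3
x=60: ŷ = 28 + 60 = 88; r = 89 − 88 = 1
x=75: ŷ = 28 + 75 = 103; r = 107 − 103 = 4
x=80: ŷ = 28 + 80 = 108; r = 103 − 108 = -5
x=85: ŷ = 28 + 85 = 113; r = 115 − 113 = 2
SSE = 1 + 0 + 9 + 1 + 16 + 25 + 4 = 56

SSE = 56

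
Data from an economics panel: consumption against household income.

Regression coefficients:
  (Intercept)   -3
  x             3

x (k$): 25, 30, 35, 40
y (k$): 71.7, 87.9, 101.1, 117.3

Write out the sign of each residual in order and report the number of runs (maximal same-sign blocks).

4 runs

x=25: ŷ = -3 + 3·25 = 72; r = 71.7 − 72 = -0.3
x=30: ŷ = -3 + 3·30 = 87; r = 87.9 − 87 = 0.9
x=35: ŷ = -3 + 3·35 = 102; r = 101.1 − 102 = -0.9
x=40: ŷ = -3 + 3·40 = 117; r = 117.3 − 117 = 0.3
Signs: − + − +
Runs: −×1, +×1, −×1, +×1 → 4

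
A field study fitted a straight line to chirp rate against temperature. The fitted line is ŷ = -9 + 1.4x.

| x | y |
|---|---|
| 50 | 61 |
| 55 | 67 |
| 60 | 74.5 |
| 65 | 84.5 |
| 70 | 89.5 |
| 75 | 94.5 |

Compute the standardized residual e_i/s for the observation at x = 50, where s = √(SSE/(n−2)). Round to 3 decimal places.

x=50: ŷ = -9 + 1.4·50 = 61; e = 61 − 61 = 0
x=55: ŷ = -9 + 1.4·55 = 68; e = 67 − 68 = -1
x=60: ŷ = -9 + 1.4·60 = 75; e = 74.5 − 75 = -0.5
x=65: ŷ = -9 + 1.4·65 = 82; e = 84.5 − 82 = 2.5
x=70: ŷ = -9 + 1.4·70 = 89; e = 89.5 − 89 = 0.5
x=75: ŷ = -9 + 1.4·75 = 96; e = 94.5 − 96 = -1.5
SSE = 0 + 1 + 0.25 + 6.25 + 0.25 + 2.25 = 10
s = √(10/4) = 1.58114
e/s = 0 / 1.58114 = 0.000

0.000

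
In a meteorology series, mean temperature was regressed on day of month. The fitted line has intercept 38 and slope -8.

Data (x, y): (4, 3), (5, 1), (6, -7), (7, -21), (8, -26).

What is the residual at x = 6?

ŷ = 38 − 8·6 = -10
r = -7 − (-10) = 3

r = 3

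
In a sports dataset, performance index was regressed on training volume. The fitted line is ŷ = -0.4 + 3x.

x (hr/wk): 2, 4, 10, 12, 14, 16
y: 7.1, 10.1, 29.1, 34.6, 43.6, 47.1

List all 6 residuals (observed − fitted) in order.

x=2: ŷ = -0.4 + 3·2 = 5.6; r = 7.1 − 5.6 = 1.5
x=4: ŷ = -0.4 + 3·4 = 11.6; r = 10.1 − 11.6 = -1.5
x=10: ŷ = -0.4 + 3·10 = 29.6; r = 29.1 − 29.6 = -0.5
x=12: ŷ = -0.4 + 3·12 = 35.6; r = 34.6 − 35.6 = -1
x=14: ŷ = -0.4 + 3·14 = 41.6; r = 43.6 − 41.6 = 2
x=16: ŷ = -0.4 + 3·16 = 47.6; r = 47.1 − 47.6 = -0.5

1.5, -1.5, -0.5, -1, 2, -0.5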